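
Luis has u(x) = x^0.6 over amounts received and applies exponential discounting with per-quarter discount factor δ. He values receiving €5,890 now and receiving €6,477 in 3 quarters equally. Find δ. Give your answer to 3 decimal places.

Equating discounted utilities: u(5890) = δ^3·u(6477) ⇒ δ^3 = u(5890)/u(6477).
Since u(x) = x^0.6, δ^3 = (5890/6477)^0.6 = 0.90937^0.6 = 0.94459.
So δ = 0.94459^(1/3) ≈ 0.981.

δ ≈ 0.981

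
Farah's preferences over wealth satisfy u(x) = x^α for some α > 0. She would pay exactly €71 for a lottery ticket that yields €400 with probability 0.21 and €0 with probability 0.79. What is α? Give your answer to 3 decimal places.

The lottery's expected utility is 0.21·u(400) + 0.79·u(0) = 0.21·400^α (since u(0) = 0 for α > 0).
Setting u(71) equal to that: 71^α = 0.21·400^α ⇒ (71/400)^α = 0.21.
Taking logs: α·ln(71/400) = ln(0.21), so α = -1.560648 / -1.728785 ≈ 0.903.

α ≈ 0.903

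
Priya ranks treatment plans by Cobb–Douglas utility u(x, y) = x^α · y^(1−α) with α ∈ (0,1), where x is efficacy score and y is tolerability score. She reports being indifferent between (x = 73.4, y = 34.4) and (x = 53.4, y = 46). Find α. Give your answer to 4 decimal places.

α ≈ 0.4774

The Cobb–Douglas utilities coincide, so 73.4^α·34.4^(1−α) = 53.4^α·46^(1−α).
Taking logs: α·ln 73.4 + (1−α)·ln 34.4 = α·ln 53.4 + (1−α)·ln 46, i.e. α·0.3181132 = (1−α)·0.2905848.
Thus α·(0.6086980) = 0.2905848, so α = 0.2905848/0.6086980 ≈ 0.4774.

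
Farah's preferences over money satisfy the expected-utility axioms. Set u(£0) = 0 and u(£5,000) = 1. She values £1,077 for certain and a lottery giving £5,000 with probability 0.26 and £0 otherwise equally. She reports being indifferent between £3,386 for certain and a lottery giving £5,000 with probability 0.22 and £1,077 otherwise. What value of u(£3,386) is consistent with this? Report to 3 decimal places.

0.423

From the first indifference, u(£1,077) = 0.26·u(£5,000) + 0.74·u(£0) = 0.26·1 + 0.74·0 = 0.26.
Chaining: u(£3,386) = 0.22·1.00 + 0.78·0.26 = 0.4228.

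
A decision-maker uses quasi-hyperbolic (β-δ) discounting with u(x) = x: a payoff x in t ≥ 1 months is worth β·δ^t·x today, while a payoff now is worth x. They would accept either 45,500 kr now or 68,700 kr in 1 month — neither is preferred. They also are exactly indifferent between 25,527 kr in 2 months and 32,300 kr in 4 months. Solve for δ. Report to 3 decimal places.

δ ≈ 0.889

The second indifference involves only future payoffs, so β cancels: β·δ^2·25527 = β·δ^4·32300, giving δ^2 = 25527/32300 = 0.79031, so δ = 0.88899.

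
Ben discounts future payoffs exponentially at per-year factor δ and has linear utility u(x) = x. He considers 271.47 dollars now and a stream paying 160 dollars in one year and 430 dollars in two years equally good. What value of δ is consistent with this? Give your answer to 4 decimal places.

δ ≈ 0.6300

The stream is worth 160δ + 430δ² today, so 160δ + 430δ² = 271.47.
Rearranged: 430δ² + 160δ − 271.47 = 0.
By the quadratic formula (taking the positive root), δ = (−160 + √492528.40) / 860 ≈ 0.6300.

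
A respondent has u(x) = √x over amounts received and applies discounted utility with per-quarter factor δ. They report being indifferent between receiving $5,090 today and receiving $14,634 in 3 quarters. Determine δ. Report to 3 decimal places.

The payoff in 3 quarters is discounted by δ^3, so u(5090) = δ^3·u(14634) and δ^3 = u(5090)/u(14634).
With u(x) = √x: δ^3 = √5090/√14634 = √(5090/14634) = 0.58976.
So δ = 0.58976^(1/3) ≈ 0.839.

δ ≈ 0.839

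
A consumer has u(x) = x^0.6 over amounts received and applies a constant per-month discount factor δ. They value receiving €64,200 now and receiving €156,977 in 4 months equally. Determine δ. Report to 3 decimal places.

Equating discounted utilities: u(64200) = δ^4·u(156977) ⇒ δ^4 = u(64200)/u(156977).
Since u(x) = x^0.6, δ^4 = (64200/156977)^0.6 = 0.40898^0.6 = 0.58482.
Hence δ = (0.58482)^(1/4) = 0.87449.

δ ≈ 0.874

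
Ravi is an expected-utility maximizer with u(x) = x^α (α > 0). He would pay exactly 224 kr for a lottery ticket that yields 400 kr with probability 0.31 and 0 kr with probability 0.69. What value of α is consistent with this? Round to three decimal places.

The lottery's expected utility is 0.31·u(400) + 0.69·u(0) = 0.31·400^α (since u(0) = 0 for α > 0).
Indifference: 224^α = 0.31·400^α, so (224/400)^α = 0.31.
α = ln(0.31) / ln(224/400) = -1.171183/-0.579818 ≈ 2.020.

α ≈ 2.020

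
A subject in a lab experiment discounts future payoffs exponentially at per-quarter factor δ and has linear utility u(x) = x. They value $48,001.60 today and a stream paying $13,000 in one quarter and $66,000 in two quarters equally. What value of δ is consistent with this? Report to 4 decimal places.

The stream is worth 13000δ + 66000δ² today, so 13000δ + 66000δ² = 48001.60.
So 66000δ² + 13000δ − 48001.60 = 0.
By the quadratic formula (taking the positive root), δ = (−13000 + √12841422400.00) / 132000 ≈ 0.7600.

δ ≈ 0.7600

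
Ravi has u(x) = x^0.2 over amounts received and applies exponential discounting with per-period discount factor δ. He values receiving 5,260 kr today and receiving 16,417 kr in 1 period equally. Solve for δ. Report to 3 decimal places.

The payoff in 1 period is discounted by δ, so u(5260) = δ·u(16417) and δ = u(5260)/u(16417).
With u(x) = x^0.2: δ = 5260^0.2/16417^0.2 = (5260/16417)^0.2 = 0.79641.

δ ≈ 0.796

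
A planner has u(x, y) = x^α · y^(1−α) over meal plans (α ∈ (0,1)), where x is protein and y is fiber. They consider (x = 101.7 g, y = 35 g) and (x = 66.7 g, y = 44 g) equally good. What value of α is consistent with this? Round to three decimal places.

Indifference: 101.7^α · 35^(1−α) = 66.7^α · 44^(1−α).
Rearrange to (101.7/66.7)^α = (44/35)^(1−α) and take logs: α·0.421822 = (1−α)·0.228842.
Thus α·(0.650664) = 0.228842, so α = 0.228842/0.650664 ≈ 0.352.

α ≈ 0.352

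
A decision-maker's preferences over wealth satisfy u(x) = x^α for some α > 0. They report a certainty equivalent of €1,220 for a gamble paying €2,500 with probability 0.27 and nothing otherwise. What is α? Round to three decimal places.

The lottery's expected utility is 0.27·u(2500) + 0.73·u(0) = 0.27·2500^α (since u(0) = 0 for α > 0).
Setting u(1220) equal to that: 1220^α = 0.27·2500^α ⇒ (1220/2500)^α = 0.27.
Taking logs: α·ln(1220/2500) = ln(0.27), so α = -1.309333 / -0.717440 ≈ 1.825.

α ≈ 1.825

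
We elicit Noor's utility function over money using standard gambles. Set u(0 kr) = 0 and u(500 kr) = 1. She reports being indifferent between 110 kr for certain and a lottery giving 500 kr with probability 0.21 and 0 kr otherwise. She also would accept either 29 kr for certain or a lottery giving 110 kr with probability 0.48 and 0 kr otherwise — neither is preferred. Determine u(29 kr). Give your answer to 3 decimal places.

The first gamble pins u(110 kr): it must equal 0.21·1 + 0.79·0 = 0.21.
Chaining: u(29 kr) = 0.48·0.21 + 0.52·0.00 = 0.1008.

0.101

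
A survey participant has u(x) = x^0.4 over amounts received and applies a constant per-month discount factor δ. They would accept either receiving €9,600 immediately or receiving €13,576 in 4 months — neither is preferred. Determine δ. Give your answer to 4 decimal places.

δ ≈ 0.9659

Equating discounted utilities: u(9600) = δ^4·u(13576) ⇒ δ^4 = u(9600)/u(13576).
Since u(x) = x^0.4, δ^4 = (9600/13576)^0.4 = 0.70713^0.4 = 0.87056.
Taking the 4th root: δ = 0.87056^(1/4) ≈ 0.9659.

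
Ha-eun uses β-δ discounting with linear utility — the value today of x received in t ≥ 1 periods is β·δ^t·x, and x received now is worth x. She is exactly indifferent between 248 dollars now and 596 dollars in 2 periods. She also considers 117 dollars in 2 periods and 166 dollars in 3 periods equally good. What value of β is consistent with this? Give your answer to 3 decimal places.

β ≈ 0.838

The second indifference involves only future payoffs, so β cancels: β·δ^2·117 = β·δ^3·166, giving δ = 117/166 = 0.70482.
Substituting δ into 248 = β·δ^2·596: β = 248/(296.075) ≈ 0.838.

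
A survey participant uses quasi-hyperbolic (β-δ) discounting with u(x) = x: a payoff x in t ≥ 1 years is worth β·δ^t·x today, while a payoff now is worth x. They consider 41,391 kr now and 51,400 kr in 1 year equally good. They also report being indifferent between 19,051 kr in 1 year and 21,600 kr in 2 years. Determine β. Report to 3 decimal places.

β ≈ 0.913

From the later pair, β·δ^1·19051 = β·δ^2·21600; dividing through, δ = 19051/21600 = 0.88199.
Now use the now-vs-future pair: 41391 = β·δ·51400 gives β = 41391/(0.88199·51400) ≈ 0.913.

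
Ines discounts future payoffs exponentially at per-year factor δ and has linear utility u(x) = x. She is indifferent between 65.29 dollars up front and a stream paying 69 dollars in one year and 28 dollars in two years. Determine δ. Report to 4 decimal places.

δ ≈ 0.7300

The stream is worth 69δ + 28δ² today, so 69δ + 28δ² = 65.29.
Rearranged: 28δ² + 69δ − 65.29 = 0.
By the quadratic formula (taking the positive root), δ = (−69 + √12073.48) / 56 ≈ 0.7300.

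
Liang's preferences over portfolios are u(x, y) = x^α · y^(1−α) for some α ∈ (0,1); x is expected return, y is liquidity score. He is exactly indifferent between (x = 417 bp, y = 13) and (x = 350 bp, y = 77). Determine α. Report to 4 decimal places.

Set the two utilities equal: 417^α·13^(1−α) = 350^α·77^(1−α).
(417/350)^α = (77/13)^(1−α); take logs: α·ln(417/350) = (1−α)·ln(77/13), i.e. α·0.1751531 = (1−α)·1.7788561.
Thus α·(1.9540092) = 1.7788561, so α = 1.7788561/1.9540092 ≈ 0.9104.

α ≈ 0.9104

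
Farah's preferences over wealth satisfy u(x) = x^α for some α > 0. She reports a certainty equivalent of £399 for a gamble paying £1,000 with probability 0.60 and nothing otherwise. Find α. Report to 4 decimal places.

α ≈ 0.5560

Since u(0) = 0, the lottery's EU is 0.60·1000^α.
Equating: 399^α = 0.60·1000^α, i.e. 0.3990^α = 0.60.
α = ln(0.60) / ln(399/1000) = -0.5108256/-0.9187939 ≈ 0.5560.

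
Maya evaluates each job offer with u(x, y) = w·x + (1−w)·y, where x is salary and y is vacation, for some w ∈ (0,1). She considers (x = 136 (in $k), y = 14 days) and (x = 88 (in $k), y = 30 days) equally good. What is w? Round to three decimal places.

Indifference: w·136 + (1−w)·14 = w·88 + (1−w)·30.
Rearranging, 48·w − 16·(1−w) = 0.
The marginal rate of substitution is 16/48, so w = 16/(48+16) = 0.250.

w = 0.250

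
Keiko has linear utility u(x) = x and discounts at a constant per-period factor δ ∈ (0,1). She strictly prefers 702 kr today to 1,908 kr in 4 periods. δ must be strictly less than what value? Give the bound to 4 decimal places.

The preference means 702 > δ^4·1908.
So δ^4 < 702/1908 = 0.36792; taking the 4th root of both positive sides preserves the inequality.
δ < 0.36792^(1/4) = 0.7788.

δ < 0.7788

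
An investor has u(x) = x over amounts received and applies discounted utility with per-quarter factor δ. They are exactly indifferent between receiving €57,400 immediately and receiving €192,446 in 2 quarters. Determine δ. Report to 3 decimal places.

Equating discounted utilities: u(57400) = δ^2·u(192446) ⇒ δ^2 = u(57400)/u(192446).
With u(x) = x: δ^2 = 57400/192446 = 0.29827.
Taking the square root: δ = 0.29827^(1/2) ≈ 0.546.

δ ≈ 0.546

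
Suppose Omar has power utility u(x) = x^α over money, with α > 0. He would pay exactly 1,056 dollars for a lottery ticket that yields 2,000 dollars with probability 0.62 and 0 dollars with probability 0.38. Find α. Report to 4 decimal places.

α ≈ 0.7485

Since u(0) = 0, the lottery's EU is 0.62·2000^α.
Equating: 1056^α = 0.62·2000^α, i.e. 0.5280^α = 0.62.
α = ln(0.62) / ln(1056/2000) = -0.4780358/-0.6386590 ≈ 0.7485.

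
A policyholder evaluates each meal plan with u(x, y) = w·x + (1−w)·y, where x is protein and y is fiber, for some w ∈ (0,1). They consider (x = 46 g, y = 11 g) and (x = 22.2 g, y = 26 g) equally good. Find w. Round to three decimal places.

Equating utilities: w·46 + (1−w)·11 = w·22.2 + (1−w)·26.
w·(46−22.2) = (1−w)·(26−11), i.e. w·23.8 = (1−w)·15.
The marginal rate of substitution is 15/23.8, so w = 15/(23.8+15) = 0.387.

w = 0.387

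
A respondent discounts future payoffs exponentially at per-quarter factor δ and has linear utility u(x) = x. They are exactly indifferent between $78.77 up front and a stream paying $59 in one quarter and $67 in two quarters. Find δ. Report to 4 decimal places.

δ ≈ 0.7300

Present value of the stream is 59·δ + 67·δ². Indifference gives 59δ + 67δ² = 78.77.
So 67δ² + 59δ − 78.77 = 0.
The positive root is δ = [−59 + √(59² + 4·67·78.77)] / (2·67) = (−59 + 156.816)/134 ≈ 0.7300.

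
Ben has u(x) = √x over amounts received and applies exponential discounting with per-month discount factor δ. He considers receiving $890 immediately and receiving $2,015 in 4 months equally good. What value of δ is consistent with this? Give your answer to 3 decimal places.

The payoff in 4 months is discounted by δ^4, so u(890) = δ^4·u(2015) and δ^4 = u(890)/u(2015).
With u(x) = √x: δ^4 = √890/√2015 = √(890/2015) = 0.66460.
Taking the 4th root: δ = 0.66460^(1/4) ≈ 0.903.

δ ≈ 0.903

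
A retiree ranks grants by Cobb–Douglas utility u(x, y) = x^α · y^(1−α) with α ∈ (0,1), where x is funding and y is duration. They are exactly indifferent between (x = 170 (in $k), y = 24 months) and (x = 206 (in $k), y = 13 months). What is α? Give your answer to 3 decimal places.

α ≈ 0.761

Set the two utilities equal: 170^α·24^(1−α) = 206^α·13^(1−α).
Taking logs: α·ln 170 + (1−α)·ln 24 = α·ln 206 + (1−α)·ln 13, i.e. α·-0.192078 = (1−α)·-0.613104.
With A = -0.192078 and B = -0.613104: α·A = (1−α)·B, so α = B/(A+B) = -0.613104/-0.805182 ≈ 0.761.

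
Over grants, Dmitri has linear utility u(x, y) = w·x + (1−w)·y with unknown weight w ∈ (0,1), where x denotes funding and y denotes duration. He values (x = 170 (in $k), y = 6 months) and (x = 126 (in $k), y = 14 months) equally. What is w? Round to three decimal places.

Equating utilities: w·170 + (1−w)·6 = w·126 + (1−w)·14.
w·(170−126) = (1−w)·(14−6), i.e. w·44 = (1−w)·8.
The marginal rate of substitution is 8/44, so w = 8/(44+8) = 0.154.

w = 0.154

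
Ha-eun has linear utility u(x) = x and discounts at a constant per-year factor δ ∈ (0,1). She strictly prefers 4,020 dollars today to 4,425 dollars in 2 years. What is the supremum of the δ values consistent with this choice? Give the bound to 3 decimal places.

Comparing present values: 4020 > δ^2·4425.
So δ^2 < 4020/4425 = 0.90847; taking the square root of both positive sides preserves the inequality.
δ < 0.90847^(1/2) = 0.953.

δ < 0.953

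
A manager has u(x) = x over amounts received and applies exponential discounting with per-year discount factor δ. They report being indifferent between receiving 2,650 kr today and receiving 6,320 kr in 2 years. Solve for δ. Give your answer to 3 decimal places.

δ ≈ 0.648

Equating discounted utilities: u(2650) = δ^2·u(6320) ⇒ δ^2 = u(2650)/u(6320).
With u(x) = x: δ^2 = 2650/6320 = 0.41930.
So δ = 0.41930^(1/2) ≈ 0.648.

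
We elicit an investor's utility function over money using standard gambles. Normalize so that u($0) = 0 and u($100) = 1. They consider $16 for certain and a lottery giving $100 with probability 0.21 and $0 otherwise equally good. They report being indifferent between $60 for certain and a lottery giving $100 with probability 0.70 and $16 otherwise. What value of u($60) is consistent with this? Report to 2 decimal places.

From the first indifference, u($16) = 0.21·u($100) + 0.79·u($0) = 0.21·1 + 0.79·0 = 0.21.
Then u($60) = 0.70·u($100) + 0.30·u($16) = 0.70·1.00 + 0.30·0.21 = 0.7630.

0.76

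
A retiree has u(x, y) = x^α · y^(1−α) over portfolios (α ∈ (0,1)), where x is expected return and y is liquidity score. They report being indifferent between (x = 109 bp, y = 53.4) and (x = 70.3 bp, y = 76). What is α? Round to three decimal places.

α ≈ 0.446

Indifference: 109^α · 53.4^(1−α) = 70.3^α · 76^(1−α).
Rearrange to (109/70.3)^α = (76/53.4)^(1−α) and take logs: α·0.438576 = (1−α)·0.352923.
With A = 0.438576 and B = 0.352923: α·A = (1−α)·B, so α = B/(A+B) = 0.352923/0.791499 ≈ 0.446.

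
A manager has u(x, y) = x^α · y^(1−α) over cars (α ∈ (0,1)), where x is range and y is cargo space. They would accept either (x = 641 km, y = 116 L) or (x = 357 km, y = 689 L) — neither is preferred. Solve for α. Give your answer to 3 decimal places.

Set the two utilities equal: 641^α·116^(1−α) = 357^α·689^(1−α).
Rearrange to (641/357)^α = (689/116)^(1−α) and take logs: α·0.585294 = (1−α)·1.781651.
With A = 0.585294 and B = 1.781651: α·A = (1−α)·B, so α = B/(A+B) = 1.781651/2.366945 ≈ 0.753.

α ≈ 0.753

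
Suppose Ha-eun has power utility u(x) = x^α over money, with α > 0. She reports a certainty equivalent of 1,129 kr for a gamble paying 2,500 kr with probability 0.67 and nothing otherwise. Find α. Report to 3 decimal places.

EU(lottery) = 0.67·2500^α + 0.33·0 = 0.67·2500^α.
Indifference: 1129^α = 0.67·2500^α, so (1129/2500)^α = 0.67.
Take logs: α = ln 0.67 / ln(1129/2500) ≈ 0.50377.

α ≈ 0.504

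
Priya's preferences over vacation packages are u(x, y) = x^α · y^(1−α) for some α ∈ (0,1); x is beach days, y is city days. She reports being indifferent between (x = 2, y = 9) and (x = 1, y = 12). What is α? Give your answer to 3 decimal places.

The Cobb–Douglas utilities coincide, so 2^α·9^(1−α) = 1^α·12^(1−α).
(2/1)^α = (12/9)^(1−α); take logs: α·ln(2/1) = (1−α)·ln(12/9), i.e. α·0.693147 = (1−α)·0.287682.
Thus α·(0.980829) = 0.287682, so α = 0.287682/0.980829 ≈ 0.293.

α ≈ 0.293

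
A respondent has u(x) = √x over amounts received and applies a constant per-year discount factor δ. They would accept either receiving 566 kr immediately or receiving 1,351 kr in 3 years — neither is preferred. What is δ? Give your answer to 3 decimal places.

Equating discounted utilities: u(566) = δ^3·u(1351) ⇒ δ^3 = u(566)/u(1351).
With u(x) = √x: δ^3 = √566/√1351 = √(566/1351) = 0.64726.
Hence δ = (0.64726)^(1/3) = 0.86502.

δ ≈ 0.865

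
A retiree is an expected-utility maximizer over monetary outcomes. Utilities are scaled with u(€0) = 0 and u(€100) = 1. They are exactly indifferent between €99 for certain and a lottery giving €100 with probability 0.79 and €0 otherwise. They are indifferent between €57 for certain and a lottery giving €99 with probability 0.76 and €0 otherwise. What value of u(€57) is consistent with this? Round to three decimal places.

First, u(€99) = 0.79·u(€100) + 0.21·u(€0) = 0.79.
The second indifference gives u(€57) = 0.76·u(€99) + 0.24·u(€0) = 0.76·0.79 + 0.24·0.00 = 0.6004.

0.600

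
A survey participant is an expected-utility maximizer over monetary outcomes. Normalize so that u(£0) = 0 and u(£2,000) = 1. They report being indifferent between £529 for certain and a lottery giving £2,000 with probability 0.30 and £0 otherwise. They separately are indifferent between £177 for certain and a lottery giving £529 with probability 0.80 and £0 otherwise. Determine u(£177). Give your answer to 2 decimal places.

0.24

First, u(£529) = 0.30·u(£2,000) + 0.70·u(£0) = 0.30.
Then u(£177) = 0.80·u(£529) + 0.20·u(£0) = 0.80·0.30 + 0.20·0.00 = 0.2400.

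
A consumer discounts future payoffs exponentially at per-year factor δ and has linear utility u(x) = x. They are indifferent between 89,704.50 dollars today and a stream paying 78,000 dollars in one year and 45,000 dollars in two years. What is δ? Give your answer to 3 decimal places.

δ ≈ 0.790

The stream is worth 78000δ + 45000δ² today, so 78000δ + 45000δ² = 89704.50.
Rearranged: 45000δ² + 78000δ − 89704.50 = 0.
By the quadratic formula (taking the positive root), δ = (−78000 + √22230810000.00) / 90000 ≈ 0.790.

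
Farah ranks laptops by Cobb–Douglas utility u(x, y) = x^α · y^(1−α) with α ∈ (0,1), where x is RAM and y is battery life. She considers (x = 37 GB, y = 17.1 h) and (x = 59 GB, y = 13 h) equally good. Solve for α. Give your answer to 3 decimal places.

α ≈ 0.370

The Cobb–Douglas utilities coincide, so 37^α·17.1^(1−α) = 59^α·13^(1−α).
Rearrange to (37/59)^α = (13/17.1)^(1−α) and take logs: α·-0.466620 = (1−α)·-0.274129.
With A = -0.466620 and B = -0.274129: α·A = (1−α)·B, so α = B/(A+B) = -0.274129/-0.740749 ≈ 0.370.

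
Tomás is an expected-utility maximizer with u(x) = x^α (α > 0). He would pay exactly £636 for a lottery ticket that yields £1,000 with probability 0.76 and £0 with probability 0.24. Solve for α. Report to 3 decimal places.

The lottery's expected utility is 0.76·u(1000) + 0.24·u(0) = 0.76·1000^α (since u(0) = 0 for α > 0).
Equating: 636^α = 0.76·1000^α, i.e. 0.6360^α = 0.76.
α = ln(0.76) / ln(636/1000) = -0.274437/-0.452557 ≈ 0.606.

α ≈ 0.606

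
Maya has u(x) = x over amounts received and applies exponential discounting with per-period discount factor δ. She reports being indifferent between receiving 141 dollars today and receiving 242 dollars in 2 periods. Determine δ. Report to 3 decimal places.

The payoff in 2 periods is discounted by δ^2, so u(141) = δ^2·u(242) and δ^2 = u(141)/u(242).
With u(x) = x: δ^2 = 141/242 = 0.58264.
Taking the square root: δ = 0.58264^(1/2) ≈ 0.763.

δ ≈ 0.763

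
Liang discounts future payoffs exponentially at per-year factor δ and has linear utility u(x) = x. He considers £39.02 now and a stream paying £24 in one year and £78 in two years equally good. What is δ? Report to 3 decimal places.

δ ≈ 0.570

Present value of the stream is 24·δ + 78·δ². Indifference gives 24δ + 78δ² = 39.02.
Rearranged: 78δ² + 24δ − 39.02 = 0.
By the quadratic formula (taking the positive root), δ = (−24 + √12750.24) / 156 ≈ 0.570.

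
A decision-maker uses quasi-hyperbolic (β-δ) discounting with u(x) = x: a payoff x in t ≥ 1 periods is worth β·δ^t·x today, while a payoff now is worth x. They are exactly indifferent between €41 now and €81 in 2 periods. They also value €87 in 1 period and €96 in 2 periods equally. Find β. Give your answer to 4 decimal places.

The second indifference involves only future payoffs, so β cancels: β·δ^1·87 = β·δ^2·96, giving δ = 87/96 = 0.90625.
The first indifference: 41 = β·δ^2·81, so β = 41/(δ^2·81) = 41/(0.82129·81) ≈ 0.6163.

β ≈ 0.6163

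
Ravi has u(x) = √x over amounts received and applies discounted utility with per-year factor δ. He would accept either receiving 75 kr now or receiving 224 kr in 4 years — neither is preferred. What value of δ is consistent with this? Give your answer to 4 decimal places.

δ ≈ 0.8722

Equating discounted utilities: u(75) = δ^4·u(224) ⇒ δ^4 = u(75)/u(224).
With u(x) = √x: δ^4 = √75/√224 = √(75/224) = 0.57864.
So δ = 0.57864^(1/4) ≈ 0.8722.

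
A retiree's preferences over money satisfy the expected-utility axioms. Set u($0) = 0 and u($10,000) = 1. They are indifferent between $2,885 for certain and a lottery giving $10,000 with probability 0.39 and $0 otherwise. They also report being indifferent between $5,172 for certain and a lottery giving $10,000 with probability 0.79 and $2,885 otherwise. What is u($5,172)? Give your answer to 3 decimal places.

The first gamble pins u($2,885): it must equal 0.39·1 + 0.61·0 = 0.39.
Chaining: u($5,172) = 0.79·1.00 + 0.21·0.39 = 0.8719.

0.872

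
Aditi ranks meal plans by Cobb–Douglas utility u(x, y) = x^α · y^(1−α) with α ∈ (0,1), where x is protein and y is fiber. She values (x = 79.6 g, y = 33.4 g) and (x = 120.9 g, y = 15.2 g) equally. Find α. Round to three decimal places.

α ≈ 0.653

The Cobb–Douglas utilities coincide, so 79.6^α·33.4^(1−α) = 120.9^α·15.2^(1−α).
Taking logs: α·ln 79.6 + (1−α)·ln 33.4 = α·ln 120.9 + (1−α)·ln 15.2, i.e. α·-0.417950 = (1−α)·-0.787260.
Thus α·(-1.205210) = -0.787260, so α = -0.787260/-1.205210 ≈ 0.653.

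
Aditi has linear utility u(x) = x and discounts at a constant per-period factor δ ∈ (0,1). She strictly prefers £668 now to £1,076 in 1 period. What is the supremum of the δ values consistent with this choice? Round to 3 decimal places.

δ < 0.621

Under u(x) = x this choice says 668 > δ·1076.
So δ < 668/1076 = 0.62082.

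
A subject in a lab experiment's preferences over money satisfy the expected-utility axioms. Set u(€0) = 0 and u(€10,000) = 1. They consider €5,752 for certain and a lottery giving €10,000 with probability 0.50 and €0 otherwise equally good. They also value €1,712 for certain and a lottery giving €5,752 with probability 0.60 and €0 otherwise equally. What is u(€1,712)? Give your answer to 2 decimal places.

The first gamble pins u(€5,752): it must equal 0.50·1 + 0.50·0 = 0.50.
Chaining: u(€1,712) = 0.60·0.50 + 0.40·0.00 = 0.3000.

0.30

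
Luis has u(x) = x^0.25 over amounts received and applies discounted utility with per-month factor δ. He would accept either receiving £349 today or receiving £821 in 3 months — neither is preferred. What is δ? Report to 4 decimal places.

δ ≈ 0.9312

The payoff in 3 months is discounted by δ^3, so u(349) = δ^3·u(821) and δ^3 = u(349)/u(821).
With u(x) = x^0.25: δ^3 = 349^0.25/821^0.25 = (349/821)^0.25 = 0.80746.
Hence δ = (0.80746)^(1/3) = 0.931194.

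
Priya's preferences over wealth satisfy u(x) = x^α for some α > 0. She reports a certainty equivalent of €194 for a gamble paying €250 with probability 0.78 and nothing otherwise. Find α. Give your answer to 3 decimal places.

The lottery's expected utility is 0.78·u(250) + 0.22·u(0) = 0.78·250^α (since u(0) = 0 for α > 0).
Setting u(194) equal to that: 194^α = 0.78·250^α ⇒ (194/250)^α = 0.78.
Take logs: α = ln 0.78 / ln(194/250) ≈ 0.97973.

α ≈ 0.980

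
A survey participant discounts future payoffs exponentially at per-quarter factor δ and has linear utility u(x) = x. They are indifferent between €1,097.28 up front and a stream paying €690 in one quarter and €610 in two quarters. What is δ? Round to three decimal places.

The stream is worth 690δ + 610δ² today, so 690δ + 610δ² = 1097.28.
That is, 610δ² + 690δ − 1097.28 = 0, a quadratic in δ.
The positive root is δ = [−690 + √(690² + 4·610·1097.28)] / (2·610) = (−690 + 1775.799)/1220 ≈ 0.890.

δ ≈ 0.890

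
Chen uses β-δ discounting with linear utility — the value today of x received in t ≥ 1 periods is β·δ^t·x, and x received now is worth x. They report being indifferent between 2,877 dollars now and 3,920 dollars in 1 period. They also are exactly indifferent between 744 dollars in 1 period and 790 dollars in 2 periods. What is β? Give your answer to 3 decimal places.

β ≈ 0.779

The second indifference involves only future payoffs, so β cancels: β·δ^1·744 = β·δ^2·790, giving δ = 744/790 = 0.94177.
Now use the now-vs-future pair: 2877 = β·δ·3920 gives β = 2877/(0.94177·3920) ≈ 0.779.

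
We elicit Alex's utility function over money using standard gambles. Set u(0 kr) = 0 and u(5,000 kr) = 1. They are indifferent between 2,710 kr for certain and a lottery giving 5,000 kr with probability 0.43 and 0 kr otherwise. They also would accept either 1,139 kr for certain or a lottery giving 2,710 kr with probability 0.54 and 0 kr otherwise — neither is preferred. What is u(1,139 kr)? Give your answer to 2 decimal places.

0.23

From the first indifference, u(2,710 kr) = 0.43·u(5,000 kr) + 0.57·u(0 kr) = 0.43·1 + 0.57·0 = 0.43.
Then u(1,139 kr) = 0.54·u(2,710 kr) + 0.46·u(0 kr) = 0.54·0.43 + 0.46·0.00 = 0.2322.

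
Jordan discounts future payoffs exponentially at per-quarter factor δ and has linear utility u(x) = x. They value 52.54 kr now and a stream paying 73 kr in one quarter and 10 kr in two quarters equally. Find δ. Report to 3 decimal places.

Present value of the stream is 73·δ + 10·δ². Indifference gives 73δ + 10δ² = 52.54.
So 10δ² + 73δ − 52.54 = 0.
δ = (−73 + √(73² + 4·10·52.54)) / (2·10) = (−73 + √7430.60) / 20 ≈ 0.660.

δ ≈ 0.660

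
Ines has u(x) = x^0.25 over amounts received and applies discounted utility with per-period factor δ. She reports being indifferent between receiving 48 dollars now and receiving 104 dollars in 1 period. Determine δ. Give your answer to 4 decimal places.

δ ≈ 0.8242

Equating discounted utilities: u(48) = δ·u(104) ⇒ δ = u(48)/u(104).
With u(x) = x^0.25: δ = 48^0.25/104^0.25 = (48/104)^0.25 = 0.82424.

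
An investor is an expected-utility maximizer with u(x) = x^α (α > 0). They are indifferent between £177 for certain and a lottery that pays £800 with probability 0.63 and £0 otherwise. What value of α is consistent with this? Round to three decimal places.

α ≈ 0.306

EU(lottery) = 0.63·800^α + 0.37·0 = 0.63·800^α.
Equating: 177^α = 0.63·800^α, i.e. 0.2213^α = 0.63.
Take logs: α = ln 0.63 / ln(177/800) ≈ 0.30630.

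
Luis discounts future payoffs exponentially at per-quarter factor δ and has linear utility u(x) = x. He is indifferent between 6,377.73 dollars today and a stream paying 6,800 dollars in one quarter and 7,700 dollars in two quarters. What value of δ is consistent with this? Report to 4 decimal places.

Present value of the stream is 6800·δ + 7700·δ². Indifference gives 6800δ + 7700δ² = 6377.73.
That is, 7700δ² + 6800δ − 6377.73 = 0, a quadratic in δ.
By the quadratic formula (taking the positive root), δ = (−6800 + √242674084.00) / 15400 ≈ 0.5700.

δ ≈ 0.5700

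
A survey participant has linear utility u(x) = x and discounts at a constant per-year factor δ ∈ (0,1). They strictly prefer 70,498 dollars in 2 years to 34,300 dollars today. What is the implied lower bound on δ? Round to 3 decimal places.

The preference means 34300 < δ^2·70498.
Dividing by 70498: δ^2 > 0.48654. Both sides are positive, so the square root keeps the direction.
δ > (34300/70498)^(1/2) ≈ 0.698.

δ > 0.698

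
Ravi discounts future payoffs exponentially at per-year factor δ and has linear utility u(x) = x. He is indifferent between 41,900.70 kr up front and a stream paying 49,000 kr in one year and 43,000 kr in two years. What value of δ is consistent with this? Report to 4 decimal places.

δ ≈ 0.5700

Present value of the stream is 49000·δ + 43000·δ². Indifference gives 49000δ + 43000δ² = 41900.70.
That is, 43000δ² + 49000δ − 41900.70 = 0, a quadratic in δ.
The positive root is δ = [−49000 + √(49000² + 4·43000·41900.70)] / (2·43000) = (−49000 + 98020.000)/86000 ≈ 0.5700.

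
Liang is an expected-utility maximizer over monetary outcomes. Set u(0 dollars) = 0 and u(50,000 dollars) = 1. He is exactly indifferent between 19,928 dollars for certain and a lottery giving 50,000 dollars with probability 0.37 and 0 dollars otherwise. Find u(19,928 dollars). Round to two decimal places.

0.37

u(19,928 dollars) equals the lottery's expected utility: 0.37·1 + 0.63·0 = 0.37.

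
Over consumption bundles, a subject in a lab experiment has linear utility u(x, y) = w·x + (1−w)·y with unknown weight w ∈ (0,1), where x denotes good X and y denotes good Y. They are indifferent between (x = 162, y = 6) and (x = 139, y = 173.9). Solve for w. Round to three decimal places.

w = 0.880

Indifference: w·162 + (1−w)·6 = w·139 + (1−w)·173.9.
Collecting terms: w·23 = (1−w)·167.9.
Hence w = 167.9/(23+167.9) = 167.9/190.9 = 0.880.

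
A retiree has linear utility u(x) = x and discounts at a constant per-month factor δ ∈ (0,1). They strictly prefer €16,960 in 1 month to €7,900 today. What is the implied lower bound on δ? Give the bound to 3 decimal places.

The preference means 7900 < δ·16960.
So δ > 7900/16960 = 0.46580.

δ > 0.466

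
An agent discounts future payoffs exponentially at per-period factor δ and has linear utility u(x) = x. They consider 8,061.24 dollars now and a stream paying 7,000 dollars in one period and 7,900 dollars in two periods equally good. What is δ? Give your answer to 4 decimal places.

δ ≈ 0.6600

The stream is worth 7000δ + 7900δ² today, so 7000δ + 7900δ² = 8061.24.
That is, 7900δ² + 7000δ − 8061.24 = 0, a quadratic in δ.
δ = (−7000 + √(7000² + 4·7900·8061.24)) / (2·7900) = (−7000 + √303735184.00) / 15800 ≈ 0.6600.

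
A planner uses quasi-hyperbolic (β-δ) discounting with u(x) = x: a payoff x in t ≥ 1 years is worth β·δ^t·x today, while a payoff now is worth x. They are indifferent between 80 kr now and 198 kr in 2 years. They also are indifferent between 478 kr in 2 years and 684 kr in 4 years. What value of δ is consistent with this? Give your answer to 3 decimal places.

Both payoffs in the second observation are in the future, so β drops out: δ^2·478 = δ^4·684 ⇒ δ^2 = 478/684 = 0.69883, so δ = 0.83596.

δ ≈ 0.836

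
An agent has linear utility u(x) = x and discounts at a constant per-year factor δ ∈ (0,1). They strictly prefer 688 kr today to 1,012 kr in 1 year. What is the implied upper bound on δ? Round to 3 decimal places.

δ < 0.680

Under u(x) = x this choice says 688 > δ·1012.
So δ < 688/1012 = 0.67984.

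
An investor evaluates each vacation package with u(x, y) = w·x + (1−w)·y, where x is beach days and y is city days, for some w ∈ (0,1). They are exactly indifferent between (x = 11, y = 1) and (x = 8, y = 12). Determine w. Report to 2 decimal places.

Equating utilities: w·11 + (1−w)·1 = w·8 + (1−w)·12.
w·(11−8) = (1−w)·(12−1), i.e. w·3 = (1−w)·11.
So w/(1−w) = 11/3 = 3.6667, giving w = 11/(3+11) = 0.79.

w = 0.79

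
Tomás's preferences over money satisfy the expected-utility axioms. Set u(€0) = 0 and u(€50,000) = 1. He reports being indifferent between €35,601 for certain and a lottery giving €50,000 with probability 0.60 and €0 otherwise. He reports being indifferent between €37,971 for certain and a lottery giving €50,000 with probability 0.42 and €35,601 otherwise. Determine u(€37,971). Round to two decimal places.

0.77

From the first indifference, u(€35,601) = 0.60·u(€50,000) + 0.40·u(€0) = 0.60·1 + 0.40·0 = 0.60.
Chaining: u(€37,971) = 0.42·1.00 + 0.58·0.60 = 0.7680.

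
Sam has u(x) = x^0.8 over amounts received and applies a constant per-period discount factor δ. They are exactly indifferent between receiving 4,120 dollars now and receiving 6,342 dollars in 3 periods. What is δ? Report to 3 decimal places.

δ ≈ 0.891

Equating discounted utilities: u(4120) = δ^3·u(6342) ⇒ δ^3 = u(4120)/u(6342).
With u(x) = x^0.8: δ^3 = 4120^0.8/6342^0.8 = (4120/6342)^0.8 = 0.70817.
So δ = 0.70817^(1/3) ≈ 0.891.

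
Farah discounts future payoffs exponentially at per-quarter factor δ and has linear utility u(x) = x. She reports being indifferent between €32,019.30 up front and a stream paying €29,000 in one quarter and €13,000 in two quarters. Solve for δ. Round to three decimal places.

Equating present values: 32019.30 = 29000δ + 13000δ².
Rearranged: 13000δ² + 29000δ − 32019.30 = 0.
δ = (−29000 + √(29000² + 4·13000·32019.30)) / (2·13000) = (−29000 + √2506003600.00) / 26000 ≈ 0.810.

δ ≈ 0.810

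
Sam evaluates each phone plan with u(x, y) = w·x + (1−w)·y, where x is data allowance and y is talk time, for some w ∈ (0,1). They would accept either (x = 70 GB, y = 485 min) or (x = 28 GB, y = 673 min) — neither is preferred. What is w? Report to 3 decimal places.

w = 0.817

Equating utilities: w·70 + (1−w)·485 = w·28 + (1−w)·673.
Collecting terms: w·42 = (1−w)·188.
So w/(1−w) = 188/42 = 4.4762, giving w = 188/(42+188) = 0.817.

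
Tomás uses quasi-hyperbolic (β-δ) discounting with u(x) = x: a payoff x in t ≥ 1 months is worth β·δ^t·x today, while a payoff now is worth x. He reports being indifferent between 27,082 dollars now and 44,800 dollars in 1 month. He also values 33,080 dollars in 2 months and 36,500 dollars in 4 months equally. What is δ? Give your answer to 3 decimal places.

From the later pair, β·δ^2·33080 = β·δ^4·36500; dividing through, δ^2 = 33080/36500 = 0.90630, so δ = 0.95200.

δ ≈ 0.952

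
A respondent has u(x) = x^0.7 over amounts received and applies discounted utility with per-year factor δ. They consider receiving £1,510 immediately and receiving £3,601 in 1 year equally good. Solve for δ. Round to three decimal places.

The payoff in 1 year is discounted by δ, so u(1510) = δ·u(3601) and δ = u(1510)/u(3601).
Since u(x) = x^0.7, δ = (1510/3601)^0.7 = 0.41933^0.7 = 0.54424.

δ ≈ 0.544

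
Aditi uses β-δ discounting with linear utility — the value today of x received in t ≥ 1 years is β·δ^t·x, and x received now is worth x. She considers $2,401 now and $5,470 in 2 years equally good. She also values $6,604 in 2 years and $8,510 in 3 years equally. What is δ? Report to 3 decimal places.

δ ≈ 0.776

Both payoffs in the second observation are in the future, so β drops out: δ^2·6604 = δ^3·8510 ⇒ δ = 6604/8510 = 0.77603.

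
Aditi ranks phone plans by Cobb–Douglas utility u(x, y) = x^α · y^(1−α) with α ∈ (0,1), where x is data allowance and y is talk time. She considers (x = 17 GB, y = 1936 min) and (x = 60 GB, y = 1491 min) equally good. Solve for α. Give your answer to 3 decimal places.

Set the two utilities equal: 17^α·1936^(1−α) = 60^α·1491^(1−α).
Taking logs: α·ln 17 + (1−α)·ln 1936 = α·ln 60 + (1−α)·ln 1491, i.e. α·-1.261131 = (1−α)·-0.261177.
Thus α·(-1.522308) = -0.261177, so α = -0.261177/-1.522308 ≈ 0.172.

α ≈ 0.172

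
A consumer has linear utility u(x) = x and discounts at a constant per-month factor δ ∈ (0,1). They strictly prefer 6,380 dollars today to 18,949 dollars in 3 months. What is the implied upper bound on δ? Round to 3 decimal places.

δ < 0.696

Under u(x) = x this choice says 6380 > δ^3·18949.
Dividing by 18949: δ^3 < 0.33669. Both sides are positive, so the cube root keeps the direction.
δ < 0.33669^(1/3) = 0.696.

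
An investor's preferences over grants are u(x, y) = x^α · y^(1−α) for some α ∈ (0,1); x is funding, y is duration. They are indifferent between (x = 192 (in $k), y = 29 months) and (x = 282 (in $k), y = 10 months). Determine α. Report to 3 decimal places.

α ≈ 0.735

The Cobb–Douglas utilities coincide, so 192^α·29^(1−α) = 282^α·10^(1−α).
Rearrange to (192/282)^α = (10/29)^(1−α) and take logs: α·-0.384412 = (1−α)·-1.064711.
With A = -0.384412 and B = -1.064711: α·A = (1−α)·B, so α = B/(A+B) = -1.064711/-1.449123 ≈ 0.735.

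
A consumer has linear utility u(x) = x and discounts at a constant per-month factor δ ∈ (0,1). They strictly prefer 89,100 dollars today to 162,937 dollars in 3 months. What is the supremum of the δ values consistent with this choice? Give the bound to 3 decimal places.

δ < 0.818

The preference means 89100 > δ^3·162937.
So δ^3 < 89100/162937 = 0.54684; taking the cube root of both positive sides preserves the inequality.
δ < 0.54684^(1/3) = 0.818.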